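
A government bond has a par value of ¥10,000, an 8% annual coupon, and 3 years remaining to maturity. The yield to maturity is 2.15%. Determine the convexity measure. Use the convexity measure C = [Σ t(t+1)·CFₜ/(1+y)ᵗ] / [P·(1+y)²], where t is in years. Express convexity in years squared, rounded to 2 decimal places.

With y = 0.0215:
  t   CF        PV=CF/(1+0.0215)^t    t·PV        t(t+1)·PV
  1       800.00       783.1620       783.1620       1,566.3240
  2       800.00       766.6784     1,533.3569       4,600.0706
  3    10,800.00    10,132.3141    30,396.9422     121,587.7687
  Σ                 11,682.1545    32,713.4611     127,754.1633
P = 11,682.1545.
Convexity = Σ t(t+1)·PV / [P·(1+y)²] = 127,754.1633 / (11,682.1545 × 1.043462) = 10.48034.

10.48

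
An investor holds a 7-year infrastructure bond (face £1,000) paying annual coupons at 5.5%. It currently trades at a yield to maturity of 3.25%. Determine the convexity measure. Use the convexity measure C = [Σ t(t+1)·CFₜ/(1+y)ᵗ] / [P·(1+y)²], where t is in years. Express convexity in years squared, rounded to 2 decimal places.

43.26

With y = 0.0325:
  t   CF        PV=CF/(1+0.0325)^t    t·PV        t(t+1)·PV
  1        55.00        53.2688        53.2688         106.5375
  2        55.00        51.5920       103.1840         309.5521
  3        55.00        49.9681       149.9042         599.6167
  4        55.00        48.3952       193.5809         967.9044
  5        55.00        46.8719       234.3594       1,406.1564
  6        55.00        45.3965       272.3790       1,906.6528
  7     1,055.00       843.3776     5,903.6429      47,229.1429
  Σ                  1,138.8700     6,910.3191      52,525.5630
P = 1,138.8700.
Convexity = Σ t(t+1)·PV / [P·(1+y)²] = 52,525.5630 / (1,138.8700 × 1.066056) = 43.26298.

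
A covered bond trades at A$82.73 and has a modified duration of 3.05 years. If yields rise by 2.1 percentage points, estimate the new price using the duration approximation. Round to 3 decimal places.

A$77.431

Duration approximation: ΔP/P ≈ -D_mod · Δy = -3.05 × (+0.021) = -0.064050.
New price ≈ 82.73 × (1 - 0.064050) = 77.4311435.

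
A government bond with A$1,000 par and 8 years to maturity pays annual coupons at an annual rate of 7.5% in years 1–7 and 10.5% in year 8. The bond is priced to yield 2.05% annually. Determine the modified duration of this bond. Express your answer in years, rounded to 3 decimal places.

Periodic yield y = 0.0205. First find Macaulay duration:
  t   CF        PV=CF/(1+0.0205)^t    t·PV
  1        75.00        73.4934        73.4934
  2        75.00        72.0170       144.0341
  3        75.00        70.5703       211.7110
  4        75.00        69.1527       276.6109
  5        75.00        67.7636       338.8178
  6        75.00        66.4023       398.4139
  7        75.00        65.0684       455.4789
  8     1,105.00       939.4165     7,515.3324
  Σ                  1,423.8843     9,413.8923
P = 1,423.8843; Macaulay duration = 9,413.8923 / 1,423.8843 = 6.61142 years.
Modified duration = D_Mac / (1 + y) = 6.61142 / 1.0205 = 6.47861 years.

6.479 years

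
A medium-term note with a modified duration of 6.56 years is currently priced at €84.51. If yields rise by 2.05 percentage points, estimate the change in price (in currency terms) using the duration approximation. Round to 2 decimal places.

Duration approximation: ΔP/P ≈ -D_mod · Δy = -6.56 × (+0.0205) = -0.134480.
ΔP ≈ 84.51 × (-0.134480) = -11.3649048.

-€11.36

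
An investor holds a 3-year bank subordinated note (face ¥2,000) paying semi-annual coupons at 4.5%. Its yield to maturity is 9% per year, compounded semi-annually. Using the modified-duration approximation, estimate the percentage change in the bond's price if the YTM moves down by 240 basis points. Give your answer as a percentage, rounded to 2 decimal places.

Periodic yield y = 0.045. Modified duration first:
  t   CF        PV=CF/(1+0.045)^t    t·PV
  1        45.00        43.0622        43.0622
  2        45.00        41.2078        82.4157
  3        45.00        39.4333       118.3000
  4        45.00        37.7353       150.9410
  5        45.00        36.1103       180.5515
  6     2,045.00     1,570.3468     9,422.0807
  Σ                  1,767.8957     9,997.3512
P = 1,767.8957; D_Mac = 5.65494 half-year periods = 2.82747 yrs; D_mod = 2.82747/(1+0.045) = 2.70571 yrs.
ΔP/P ≈ -D_mod · Δy = -2.70571 × (-0.024) = +0.064937 = +6.4937%.

+6.49%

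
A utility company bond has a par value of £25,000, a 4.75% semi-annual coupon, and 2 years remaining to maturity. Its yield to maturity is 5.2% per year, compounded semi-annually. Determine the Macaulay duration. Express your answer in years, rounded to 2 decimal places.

Periodic yield y = 0.026. Discount each cash flow and weight by its period:
  t   CF        PV=CF/(1+0.026)^t    t·PV
  1       593.75       578.7037       578.7037
  2       593.75       564.0387     1,128.0774
  3       593.75       549.7453     1,649.2360
  4    25,593.75    23,096.4100    92,385.6400
  Σ                 24,788.8977    95,741.6570
Price P = Σ PV = 24,788.8977.
Macaulay duration = Σ(t·PV) / P = 95,741.6570 / 24,788.8977 = 3.86228 half-year periods.
In years: 3.86228 / 2 = 1.93114 years.

1.93 years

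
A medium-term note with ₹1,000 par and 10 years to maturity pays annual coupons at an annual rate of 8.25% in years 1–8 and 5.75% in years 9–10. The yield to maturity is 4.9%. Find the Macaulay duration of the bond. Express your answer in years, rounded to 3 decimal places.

7.463 years

Periodic yield y = 0.049. Discount each cash flow and weight by its year:
  t   CF        PV=CF/(1+0.049)^t    t·PV
  1        82.50        78.6463        78.6463
  2        82.50        74.9727       149.9453
  3        82.50        71.4706       214.4118
  4        82.50        68.1321       272.5285
  5        82.50        64.9496       324.7480
  6        82.50        61.9157       371.4944
  7        82.50        59.0236       413.1650
  8        82.50        56.2665       450.1321
  9        57.50        37.3842       336.4581
  10    1,057.50       655.4288     6,554.2876
  Σ                  1,228.1902     9,165.8173
Price P = Σ PV = 1,228.1902.
Macaulay duration = Σ(t·PV) / P = 9,165.8173 / 1,228.1902 = 7.46286 years.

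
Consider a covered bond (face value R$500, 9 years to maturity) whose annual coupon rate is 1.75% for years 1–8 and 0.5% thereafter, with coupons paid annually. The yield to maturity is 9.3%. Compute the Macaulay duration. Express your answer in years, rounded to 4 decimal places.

Periodic yield y = 0.093. Discount each cash flow and weight by its year:
  t   CF        PV=CF/(1+0.093)^t    t·PV
  1         8.75         8.0055         8.0055
  2         8.75         7.3243        14.6487
  3         8.75         6.7011        20.1034
  4         8.75         6.1309        24.5238
  5         8.75         5.6093        28.0464
  6         8.75         5.1320        30.7920
  7         8.75         4.6953        32.8674
  8         8.75         4.2958        34.3666
  9       502.50       225.7120     2,031.4078
  Σ                    273.6063     2,224.7615
Price P = Σ PV = 273.6063.
Macaulay duration = Σ(t·PV) / P = 2,224.7615 / 273.6063 = 8.13125 years.

8.1313 years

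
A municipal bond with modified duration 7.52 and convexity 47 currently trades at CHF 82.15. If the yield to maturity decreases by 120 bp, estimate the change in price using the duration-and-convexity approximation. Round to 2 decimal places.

Duration effect: -D_mod·Δy = -7.52 × (-0.012) = +0.090240
Convexity effect: ½·C·(Δy)² = 0.5 × 47 × (-0.012)² = +0.0033840
ΔP/P ≈ +0.090240 + 0.0033840 = +0.093624
ΔP ≈ 82.15 × (+0.093624) = +7.6912116.

+CHF 7.69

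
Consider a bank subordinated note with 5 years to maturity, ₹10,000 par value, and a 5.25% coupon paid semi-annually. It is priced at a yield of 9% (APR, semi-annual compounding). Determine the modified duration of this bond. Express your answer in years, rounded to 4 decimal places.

4.2173 years

Periodic yield y = 0.045. First find Macaulay duration:
  t   CF        PV=CF/(1+0.045)^t    t·PV
  1       262.50       251.1962       251.1962
  2       262.50       240.3791       480.7582
  3       262.50       230.0279       690.0836
  4       262.50       220.1224       880.4894
  5       262.50       210.6434     1,053.2170
  6       262.50       201.5726     1,209.4358
  7       262.50       192.8925     1,350.2473
  8       262.50       184.5861     1,476.6888
  9       262.50       176.6374     1,589.7367
  10   10,262.50     6,608.3078    66,083.0784
  Σ                  8,516.3653    75,064.9313
P = 8,516.3653; Macaulay duration = 75,064.9313 / 8,516.3653 = 8.81420 half-year periods = 4.40710 years.
Modified duration = D_Mac / (1 + y) = 4.40710 / 1.045 = 4.21732 years.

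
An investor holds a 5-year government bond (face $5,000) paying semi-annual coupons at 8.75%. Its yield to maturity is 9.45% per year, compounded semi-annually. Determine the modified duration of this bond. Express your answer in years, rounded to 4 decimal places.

Periodic yield y = 0.04725. First find Macaulay duration:
  t   CF        PV=CF/(1+0.04725)^t    t·PV
  1       218.75       208.8804       208.8804
  2       218.75       199.4561       398.9122
  3       218.75       190.4570       571.3710
  4       218.75       181.8639       727.4557
  5       218.75       173.6586       868.2928
  6       218.75       165.8234       994.9405
  7       218.75       158.3418     1,108.3923
  8       218.75       151.1977     1,209.5814
  9       218.75       144.3759     1,299.3832
  10    5,218.75     3,288.9919    32,889.9189
  Σ                  4,863.0467    40,277.1285
P = 4,863.0467; Macaulay duration = 40,277.1285 / 4,863.0467 = 8.28228 half-year periods = 4.14114 years.
Modified duration = D_Mac / (1 + y) = 4.14114 / 1.04725 = 3.95430 years.

3.9543 years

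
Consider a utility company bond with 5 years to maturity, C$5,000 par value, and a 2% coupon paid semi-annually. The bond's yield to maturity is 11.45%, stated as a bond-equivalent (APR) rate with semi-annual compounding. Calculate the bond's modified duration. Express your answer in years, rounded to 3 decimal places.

4.459 years

Periodic yield y = 0.05725. First find Macaulay duration:
  t   CF        PV=CF/(1+0.05725)^t    t·PV
  1        50.00        47.2925        47.2925
  2        50.00        44.7316        89.4632
  3        50.00        42.3094       126.9282
  4        50.00        40.0184       160.0734
  5        50.00        37.8514       189.2568
  6        50.00        35.8017       214.8103
  7        50.00        33.8631       237.0414
  8        50.00        32.0294       256.2350
  9        50.00        30.2950       272.6549
  10    5,050.00     2,894.1060    28,941.0604
  Σ                  3,238.2984    30,534.8162
P = 3,238.2984; Macaulay duration = 30,534.8162 / 3,238.2984 = 9.42928 half-year periods = 4.71464 years.
Modified duration = D_Mac / (1 + y) = 4.71464 / 1.05725 = 4.45934 years.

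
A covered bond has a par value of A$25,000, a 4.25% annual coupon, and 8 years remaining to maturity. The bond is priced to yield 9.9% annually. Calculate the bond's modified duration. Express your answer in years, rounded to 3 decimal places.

Periodic yield y = 0.099. First find Macaulay duration:
  t   CF        PV=CF/(1+0.099)^t    t·PV
  1     1,062.50       966.7880       966.7880
  2     1,062.50       879.6979     1,759.3958
  3     1,062.50       800.4530     2,401.3591
  4     1,062.50       728.3467     2,913.3869
  5     1,062.50       662.7359     3,313.6793
  6     1,062.50       603.0354     3,618.2122
  7     1,062.50       548.7128     3,840.9896
  8    26,062.50    12,247.1358    97,977.0863
  Σ                 17,436.9055   116,790.8972
P = 17,436.9055; Macaulay duration = 116,790.8972 / 17,436.9055 = 6.69791 years.
Modified duration = D_Mac / (1 + y) = 6.69791 / 1.099 = 6.09455 years.

6.095 years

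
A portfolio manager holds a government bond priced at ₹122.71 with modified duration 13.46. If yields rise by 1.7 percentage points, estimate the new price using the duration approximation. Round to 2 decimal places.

₹94.63

Duration approximation: ΔP/P ≈ -D_mod · Δy = -13.46 × (+0.017) = -0.228820.
New price ≈ 122.71 × (1 - 0.228820) = 94.6314978.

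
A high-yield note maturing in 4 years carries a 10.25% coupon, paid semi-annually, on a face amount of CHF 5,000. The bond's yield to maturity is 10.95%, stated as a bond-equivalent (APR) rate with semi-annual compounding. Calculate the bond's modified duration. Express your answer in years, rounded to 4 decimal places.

Periodic yield y = 0.05475. First find Macaulay duration:
  t   CF        PV=CF/(1+0.05475)^t    t·PV
  1       256.25       242.9486       242.9486
  2       256.25       230.3376       460.6752
  3       256.25       218.3812       655.1436
  4       256.25       207.0455       828.1819
  5       256.25       196.2981       981.4907
  6       256.25       186.1087     1,116.6522
  7       256.25       176.4482     1,235.1371
  8     5,256.25     3,431.4663    27,451.7306
  Σ                  4,889.0342    32,971.9599
P = 4,889.0342; Macaulay duration = 32,971.9599 / 4,889.0342 = 6.74406 half-year periods = 3.37203 years.
Modified duration = D_Mac / (1 + y) = 3.37203 / 1.05475 = 3.19700 years.

3.1970 years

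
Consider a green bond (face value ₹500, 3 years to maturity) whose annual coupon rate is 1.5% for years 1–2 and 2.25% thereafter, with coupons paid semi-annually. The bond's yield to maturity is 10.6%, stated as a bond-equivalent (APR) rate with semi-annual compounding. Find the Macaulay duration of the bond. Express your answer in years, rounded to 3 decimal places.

2.934 years

Periodic yield y = 0.053. Discount each cash flow and weight by its period:
  t   CF        PV=CF/(1+0.053)^t    t·PV
  1        3.750         3.5613         3.5613
  2        3.750         3.3820         6.7640
  3        3.750         3.2118         9.6353
  4        3.750         3.0501        12.2005
  5        5.625         4.3449        21.7245
  6      505.625       370.9013     2,225.4076
  Σ                    388.4513     2,279.2932
Price P = Σ PV = 388.4513.
Macaulay duration = Σ(t·PV) / P = 2,279.2932 / 388.4513 = 5.86764 half-year periods.
In years: 5.86764 / 2 = 2.93382 years.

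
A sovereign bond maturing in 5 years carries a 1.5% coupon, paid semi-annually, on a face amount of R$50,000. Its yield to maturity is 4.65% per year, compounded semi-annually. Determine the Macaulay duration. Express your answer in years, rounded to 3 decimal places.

Periodic yield y = 0.02325. Discount each cash flow and weight by its period:
  t   CF        PV=CF/(1+0.02325)^t    t·PV
  1       375.00       366.4794       366.4794
  2       375.00       358.1523       716.3046
  3       375.00       350.0145     1,050.0434
  4       375.00       342.0615     1,368.2462
  5       375.00       334.2893     1,671.4466
  6       375.00       326.6937     1,960.1621
  7       375.00       319.2706     2,234.8945
  8       375.00       312.0163     2,496.1302
  9       375.00       304.9267     2,744.3405
  10   50,375.00    40,031.1002   400,311.0017
  Σ                 43,045.0045   414,919.0493
Price P = Σ PV = 43,045.0045.
Macaulay duration = Σ(t·PV) / P = 414,919.0493 / 43,045.0045 = 9.63919 half-year periods.
In years: 9.63919 / 2 = 4.81960 years.

4.820 years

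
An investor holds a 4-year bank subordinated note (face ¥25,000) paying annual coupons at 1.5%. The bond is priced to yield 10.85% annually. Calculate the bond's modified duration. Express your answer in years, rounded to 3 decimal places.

Periodic yield y = 0.1085. First find Macaulay duration:
  t   CF        PV=CF/(1+0.1085)^t    t·PV
  1       375.00       338.2950       338.2950
  2       375.00       305.1827       610.3653
  3       375.00       275.3114       825.9342
  4    25,375.00    16,805.9575    67,223.8300
  Σ                 17,724.7466    68,998.4245
P = 17,724.7466; Macaulay duration = 68,998.4245 / 17,724.7466 = 3.89277 years.
Modified duration = D_Mac / (1 + y) = 3.89277 / 1.1085 = 3.51175 years.

3.512 years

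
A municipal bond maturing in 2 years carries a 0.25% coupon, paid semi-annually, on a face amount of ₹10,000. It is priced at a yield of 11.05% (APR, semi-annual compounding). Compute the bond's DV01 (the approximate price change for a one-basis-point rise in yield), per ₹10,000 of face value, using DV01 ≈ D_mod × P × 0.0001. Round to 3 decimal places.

Periodic yield y = 0.05525.
  t   CF        PV=CF/(1+0.05525)^t    t·PV
  1        12.50        11.8455        11.8455
  2        12.50        11.2253        22.4507
  3        12.50        10.6376        31.9128
  4    10,012.50     8,074.6013    32,298.4051
  Σ                  8,108.3097    32,364.6141
P = 8,108.3097; D_Mac = 3.99154 half-year periods = 1.99577 yrs; D_mod = 1.89128 yrs.
DV01 ≈ 1.89128 × 8,108.3097 × 0.0001 = 1.533505.

₹1.534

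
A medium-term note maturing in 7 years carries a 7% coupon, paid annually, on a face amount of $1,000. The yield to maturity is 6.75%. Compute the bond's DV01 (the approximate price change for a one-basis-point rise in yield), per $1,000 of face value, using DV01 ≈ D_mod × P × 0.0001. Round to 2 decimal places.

$0.55

Periodic yield y = 0.0675.
  t   CF        PV=CF/(1+0.0675)^t    t·PV
  1        70.00        65.5738        65.5738
  2        70.00        61.4274       122.8548
  3        70.00        57.5433       172.6298
  4        70.00        53.9047       215.6187
  5        70.00        50.4962       252.4810
  6        70.00        47.3032       283.8193
  7     1,070.00       677.3429     4,741.4004
  Σ                  1,013.5915     5,854.3778
P = 1,013.5915; D_Mac = 5.77588 yrs; D_mod = 5.41066 yrs.
DV01 ≈ 5.41066 × 1,013.5915 × 0.0001 = 0.548419.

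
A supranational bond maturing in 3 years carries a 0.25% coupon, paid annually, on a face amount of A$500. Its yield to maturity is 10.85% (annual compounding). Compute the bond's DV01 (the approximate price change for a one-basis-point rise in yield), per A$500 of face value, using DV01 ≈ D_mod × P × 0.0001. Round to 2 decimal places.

Periodic yield y = 0.1085.
  t   CF        PV=CF/(1+0.1085)^t    t·PV
  1         1.25         1.1276         1.1276
  2         1.25         1.0173         2.0346
  3       501.25       367.9996     1,103.9987
  Σ                    370.1445     1,107.1609
P = 370.1445; D_Mac = 2.99116 yrs; D_mod = 2.69838 yrs.
DV01 ≈ 2.69838 × 370.1445 × 0.0001 = 0.099879.

A$0.10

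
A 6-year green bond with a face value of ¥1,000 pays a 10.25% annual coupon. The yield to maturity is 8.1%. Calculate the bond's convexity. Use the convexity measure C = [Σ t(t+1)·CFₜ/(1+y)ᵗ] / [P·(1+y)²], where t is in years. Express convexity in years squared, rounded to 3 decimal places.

26.700

With y = 0.081:
  t   CF        PV=CF/(1+0.081)^t    t·PV        t(t+1)·PV
  1       102.50        94.8196        94.8196         189.6392
  2       102.50        87.7147       175.4294         526.2883
  3       102.50        81.1422       243.4266         973.7064
  4       102.50        75.0622       300.2487       1,501.2433
  5       102.50        69.4377       347.1886       2,083.1313
  6     1,102.50       690.9147     4,145.4882      29,018.4175
  Σ                  1,099.0911     5,306.6011      34,292.4261
P = 1,099.0911.
Convexity = Σ t(t+1)·PV / [P·(1+y)²] = 34,292.4261 / (1,099.0911 × 1.168561) = 26.70011.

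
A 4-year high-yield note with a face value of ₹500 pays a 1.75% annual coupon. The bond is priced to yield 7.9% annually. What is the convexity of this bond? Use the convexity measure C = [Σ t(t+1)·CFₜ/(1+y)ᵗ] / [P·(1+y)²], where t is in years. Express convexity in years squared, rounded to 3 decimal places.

16.516

With y = 0.079:
  t   CF        PV=CF/(1+0.079)^t    t·PV        t(t+1)·PV
  1         8.75         8.1094         8.1094          16.2187
  2         8.75         7.5156        15.0313          45.0938
  3         8.75         6.9654        20.8961          83.5843
  4       508.75       375.3346     1,501.3385       7,506.6927
  Σ                    397.9250     1,545.3752       7,651.5896
P = 397.9250.
Convexity = Σ t(t+1)·PV / [P·(1+y)²] = 7,651.5896 / (397.9250 × 1.164241) = 16.51610.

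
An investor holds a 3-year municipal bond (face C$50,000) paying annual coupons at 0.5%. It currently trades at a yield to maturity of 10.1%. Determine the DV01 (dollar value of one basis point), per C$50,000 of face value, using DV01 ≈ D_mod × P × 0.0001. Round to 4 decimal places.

Periodic yield y = 0.101.
  t   CF        PV=CF/(1+0.101)^t    t·PV
  1       250.00       227.0663       227.0663
  2       250.00       206.2364       412.4728
  3    50,250.00    37,650.7914   112,952.3742
  Σ                 38,084.0941   113,591.9133
P = 38,084.0941; D_Mac = 2.98266 yrs; D_mod = 2.70905 yrs.
DV01 ≈ 2.70905 × 38,084.0941 × 0.0001 = 10.317158.

C$10.3172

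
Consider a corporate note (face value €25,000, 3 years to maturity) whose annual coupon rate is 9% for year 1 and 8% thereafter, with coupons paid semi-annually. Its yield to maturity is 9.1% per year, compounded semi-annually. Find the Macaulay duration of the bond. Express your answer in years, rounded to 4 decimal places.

Periodic yield y = 0.0455. Discount each cash flow and weight by its period:
  t   CF        PV=CF/(1+0.0455)^t    t·PV
  1     1,125.00     1,076.0402     1,076.0402
  2     1,125.00     1,029.2111     2,058.4221
  3     1,000.00       875.0400     2,625.1199
  4     1,000.00       836.9584     3,347.8334
  5     1,000.00       800.5341     4,002.6703
  6    26,000.00    19,908.0684   119,448.4106
  Σ                 24,525.8521   132,558.4966
Price P = Σ PV = 24,525.8521.
Macaulay duration = Σ(t·PV) / P = 132,558.4966 / 24,525.8521 = 5.40485 half-year periods.
In years: 5.40485 / 2 = 2.70242 years.

2.7024 years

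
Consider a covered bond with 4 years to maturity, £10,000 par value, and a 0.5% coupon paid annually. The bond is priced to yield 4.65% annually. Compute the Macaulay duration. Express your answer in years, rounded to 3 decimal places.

Periodic yield y = 0.0465. Discount each cash flow and weight by its year:
  t   CF        PV=CF/(1+0.0465)^t    t·PV
  1        50.00        47.7783        47.7783
  2        50.00        45.6553        91.3107
  3        50.00        43.6267       130.8801
  4    10,050.00     8,379.3268    33,517.3074
  Σ                  8,516.3872    33,787.2765
Price P = Σ PV = 8,516.3872.
Macaulay duration = Σ(t·PV) / P = 33,787.2765 / 8,516.3872 = 3.96733 years.

3.967 years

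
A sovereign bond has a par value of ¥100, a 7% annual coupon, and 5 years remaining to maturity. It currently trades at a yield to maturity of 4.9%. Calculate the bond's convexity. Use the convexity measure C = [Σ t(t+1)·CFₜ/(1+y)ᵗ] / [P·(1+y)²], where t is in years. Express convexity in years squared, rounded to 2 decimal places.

With y = 0.049:
  t   CF        PV=CF/(1+0.049)^t    t·PV        t(t+1)·PV
  1         7.00         6.6730         6.6730          13.3460
  2         7.00         6.3613        12.7226          38.1679
  3         7.00         6.0642        18.1925          72.7701
  4         7.00         5.7809        23.1236         115.6182
  5       107.00        84.2377       421.1883       2,527.1300
  Σ                    109.1171       481.9002       2,767.0322
P = 109.1171.
Convexity = Σ t(t+1)·PV / [P·(1+y)²] = 2,767.0322 / (109.1171 × 1.100401) = 23.04467.

23.04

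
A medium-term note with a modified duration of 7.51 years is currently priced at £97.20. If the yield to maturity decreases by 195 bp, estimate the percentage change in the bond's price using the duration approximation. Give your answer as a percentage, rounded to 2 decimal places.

+14.64%

Duration approximation: ΔP/P ≈ -D_mod · Δy = -7.51 × (-0.0195) = +0.146445.
As a percentage: +14.6445%.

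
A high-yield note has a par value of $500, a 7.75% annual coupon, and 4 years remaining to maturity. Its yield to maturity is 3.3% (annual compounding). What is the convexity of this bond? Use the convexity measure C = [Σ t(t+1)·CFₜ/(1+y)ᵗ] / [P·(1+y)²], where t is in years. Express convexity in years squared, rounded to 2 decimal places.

16.38

With y = 0.033:
  t   CF        PV=CF/(1+0.033)^t    t·PV        t(t+1)·PV
  1        38.75        37.5121        37.5121          75.0242
  2        38.75        36.3137        72.6275         217.8825
  3        38.75        35.1537       105.4610         421.8441
  4       538.75       473.1360     1,892.5440       9,462.7201
  Σ                    582.1155     2,108.1446      10,177.4709
P = 582.1155.
Convexity = Σ t(t+1)·PV / [P·(1+y)²] = 10,177.4709 / (582.1155 × 1.067089) = 16.38438.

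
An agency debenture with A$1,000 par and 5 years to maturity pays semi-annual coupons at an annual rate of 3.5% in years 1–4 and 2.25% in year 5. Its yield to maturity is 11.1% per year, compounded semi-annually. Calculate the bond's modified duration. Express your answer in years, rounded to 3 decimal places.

Periodic yield y = 0.0555. First find Macaulay duration:
  t   CF        PV=CF/(1+0.0555)^t    t·PV
  1        17.50        16.5798        16.5798
  2        17.50        15.7080        31.4160
  3        17.50        14.8821        44.6462
  4        17.50        14.0995        56.3982
  5        17.50        13.3582        66.7908
  6        17.50        12.6558        75.9346
  7        17.50        11.9903        83.9322
  8        17.50        11.3598        90.8787
  9        11.25         6.9188        62.2689
  10    1,011.25       589.2182     5,892.1821
  Σ                    706.7705     6,421.0275
P = 706.7705; Macaulay duration = 6,421.0275 / 706.7705 = 9.08502 half-year periods = 4.54251 years.
Modified duration = D_Mac / (1 + y) = 4.54251 / 1.0555 = 4.30366 years.

4.304 years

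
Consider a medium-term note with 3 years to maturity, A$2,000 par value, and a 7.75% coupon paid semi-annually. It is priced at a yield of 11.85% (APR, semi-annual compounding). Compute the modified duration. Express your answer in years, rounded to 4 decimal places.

2.5647 years

Periodic yield y = 0.05925. First find Macaulay duration:
  t   CF        PV=CF/(1+0.05925)^t    t·PV
  1        77.50        73.1650        73.1650
  2        77.50        69.0724       138.1449
  3        77.50        65.2088       195.6264
  4        77.50        61.5613       246.2452
  5        77.50        58.1178       290.5891
  6     2,077.50     1,470.7884     8,824.7304
  Σ                  1,797.9137     9,768.5010
P = 1,797.9137; Macaulay duration = 9,768.5010 / 1,797.9137 = 5.43324 half-year periods = 2.71662 years.
Modified duration = D_Mac / (1 + y) = 2.71662 / 1.05925 = 2.56466 years.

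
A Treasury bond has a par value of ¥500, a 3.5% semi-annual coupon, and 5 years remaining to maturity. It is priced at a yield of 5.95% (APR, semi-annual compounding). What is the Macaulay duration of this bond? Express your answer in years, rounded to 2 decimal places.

Periodic yield y = 0.02975. Discount each cash flow and weight by its period:
  t   CF        PV=CF/(1+0.02975)^t    t·PV
  1         8.75         8.4972         8.4972
  2         8.75         8.2517        16.5034
  3         8.75         8.0133        24.0400
  4         8.75         7.7818        31.1273
  5         8.75         7.5570        37.7850
  6         8.75         7.3387        44.0320
  7         8.75         7.1267        49.8866
  8         8.75         6.9208        55.3661
  9         8.75         6.7208        60.4873
  10      508.75       379.4778     3,794.7784
  Σ                    447.6858     4,122.5032
Price P = Σ PV = 447.6858.
Macaulay duration = Σ(t·PV) / P = 4,122.5032 / 447.6858 = 9.20847 half-year periods.
In years: 9.20847 / 2 = 4.60424 years.

4.60 years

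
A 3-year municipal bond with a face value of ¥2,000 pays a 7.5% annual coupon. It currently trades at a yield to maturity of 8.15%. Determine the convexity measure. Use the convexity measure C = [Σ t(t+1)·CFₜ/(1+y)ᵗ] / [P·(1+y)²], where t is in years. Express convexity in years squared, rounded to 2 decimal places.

9.32

With y = 0.0815:
  t   CF        PV=CF/(1+0.0815)^t    t·PV        t(t+1)·PV
  1       150.00       138.6963       138.6963         277.3925
  2       150.00       128.2443       256.4887         769.4660
  3     2,150.00     1,699.6476     5,098.9428      20,395.7714
  Σ                  1,966.5882     5,494.1278      21,442.6299
P = 1,966.5882.
Convexity = Σ t(t+1)·PV / [P·(1+y)²] = 21,442.6299 / (1,966.5882 × 1.169642) = 9.32205.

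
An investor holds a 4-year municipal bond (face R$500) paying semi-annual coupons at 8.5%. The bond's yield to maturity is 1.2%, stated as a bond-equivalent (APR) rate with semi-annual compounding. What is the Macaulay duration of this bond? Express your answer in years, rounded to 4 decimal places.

3.5449 years

Periodic yield y = 0.006. Discount each cash flow and weight by its period:
  t   CF        PV=CF/(1+0.006)^t    t·PV
  1        21.25        21.1233        21.1233
  2        21.25        20.9973        41.9946
  3        21.25        20.8720        62.6161
  4        21.25        20.7476        82.9902
  5        21.25        20.6238       103.1191
  6        21.25        20.5008       123.0049
  7        21.25        20.3785       142.6498
  8       521.25       496.8922     3,975.1380
  Σ                    642.1356     4,552.6359
Price P = Σ PV = 642.1356.
Macaulay duration = Σ(t·PV) / P = 4,552.6359 / 642.1356 = 7.08984 half-year periods.
In years: 7.08984 / 2 = 3.54492 years.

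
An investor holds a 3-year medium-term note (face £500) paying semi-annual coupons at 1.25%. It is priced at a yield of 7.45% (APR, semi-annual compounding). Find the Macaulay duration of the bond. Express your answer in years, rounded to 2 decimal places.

2.95 years

Periodic yield y = 0.03725. Discount each cash flow and weight by its period:
  t   CF        PV=CF/(1+0.03725)^t    t·PV
  1        3.125         3.0128         3.0128
  2        3.125         2.9046         5.8092
  3        3.125         2.8003         8.4008
  4        3.125         2.6997        10.7988
  5        3.125         2.6028        13.0138
  6      503.125       403.9943     2,423.9658
  Σ                    418.0144     2,465.0011
Price P = Σ PV = 418.0144.
Macaulay duration = Σ(t·PV) / P = 2,465.0011 / 418.0144 = 5.89693 half-year periods.
In years: 5.89693 / 2 = 2.94846 years.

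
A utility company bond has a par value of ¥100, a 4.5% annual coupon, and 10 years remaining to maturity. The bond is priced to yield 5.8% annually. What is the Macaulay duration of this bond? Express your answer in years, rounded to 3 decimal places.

8.163 years

Periodic yield y = 0.058. Discount each cash flow and weight by its year:
  t   CF        PV=CF/(1+0.058)^t    t·PV
  1         4.50         4.2533         4.2533
  2         4.50         4.0201         8.0403
  3         4.50         3.7998        11.3993
  4         4.50         3.5915        14.3658
  5         4.50         3.3946        16.9728
  6         4.50         3.2085        19.2508
  7         4.50         3.0326        21.2281
  8         4.50         2.8663        22.9307
  9         4.50         2.7092        24.3828
  10      104.50        59.4648       594.6475
  Σ                     90.3406       737.4714
Price P = Σ PV = 90.3406.
Macaulay duration = Σ(t·PV) / P = 737.4714 / 90.3406 = 8.16324 years.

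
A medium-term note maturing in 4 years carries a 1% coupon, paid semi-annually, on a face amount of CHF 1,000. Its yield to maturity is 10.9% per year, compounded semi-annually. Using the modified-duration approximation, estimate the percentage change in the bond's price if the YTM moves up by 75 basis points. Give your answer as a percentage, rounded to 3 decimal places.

Periodic yield y = 0.0545. Modified duration first:
  t   CF        PV=CF/(1+0.0545)^t    t·PV
  1         5.00         4.7416         4.7416
  2         5.00         4.4965         8.9930
  3         5.00         4.2641        12.7924
  4         5.00         4.0437        16.1750
  5         5.00         3.8348        19.1738
  6         5.00         3.6366        21.8193
  7         5.00         3.4486        24.1403
  8     1,005.00       657.3450     5,258.7603
  Σ                    685.8109     5,366.5957
P = 685.8109; D_Mac = 7.82518 half-year periods = 3.91259 yrs; D_mod = 3.91259/(1+0.0545) = 3.71038 yrs.
ΔP/P ≈ -D_mod · Δy = -3.71038 × (+0.0075) = -0.027828 = -2.7828%.

-2.783%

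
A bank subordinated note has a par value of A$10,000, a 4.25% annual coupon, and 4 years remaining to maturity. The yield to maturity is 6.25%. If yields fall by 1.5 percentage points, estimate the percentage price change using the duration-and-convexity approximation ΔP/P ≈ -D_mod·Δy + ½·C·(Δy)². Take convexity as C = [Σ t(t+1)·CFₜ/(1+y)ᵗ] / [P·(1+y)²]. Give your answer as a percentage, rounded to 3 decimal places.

+5.480%

With y = 0.0625:
  t   CF        PV=CF/(1+0.0625)^t    t·PV        t(t+1)·PV
  1       425.00       400.0000       400.0000         800.0000
  2       425.00       376.4706       752.9412       2,258.8235
  3       425.00       354.3253     1,062.9758       4,251.9031
  4    10,425.00     8,180.1319    32,720.5278     163,602.6389
  Σ                  9,310.9278    34,936.4447     170,913.3655
P = 9,310.9278; D_Mac = 3.75220 yrs; D_mod = 3.53148 yrs; C = 16.26017.
Duration effect: -3.53148 × (-0.015) = +0.052972
Convexity effect: 0.5 × 16.26017 × (-0.015)² = +0.0018293
ΔP/P ≈ +0.052972 + 0.0018293 = +0.054801 = +5.4801%.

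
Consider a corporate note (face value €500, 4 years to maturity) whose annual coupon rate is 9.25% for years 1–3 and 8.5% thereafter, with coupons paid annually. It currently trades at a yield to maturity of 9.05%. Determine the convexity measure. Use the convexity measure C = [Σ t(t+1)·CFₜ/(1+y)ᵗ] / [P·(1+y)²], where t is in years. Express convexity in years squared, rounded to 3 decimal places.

14.142

With y = 0.0905:
  t   CF        PV=CF/(1+0.0905)^t    t·PV        t(t+1)·PV
  1        46.25        42.4117        42.4117          84.8235
  2        46.25        38.8920        77.7840         233.3521
  3        46.25        35.6644       106.9932         427.9726
  4       542.50       383.6163     1,534.4652       7,672.3262
  Σ                    500.5844     1,761.6541       8,418.4743
P = 500.5844.
Convexity = Σ t(t+1)·PV / [P·(1+y)²] = 8,418.4743 / (500.5844 × 1.189190) = 14.14180.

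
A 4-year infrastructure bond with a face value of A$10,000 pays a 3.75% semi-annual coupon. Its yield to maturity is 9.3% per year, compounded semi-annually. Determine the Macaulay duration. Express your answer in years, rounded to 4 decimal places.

Periodic yield y = 0.0465. Discount each cash flow and weight by its period:
  t   CF        PV=CF/(1+0.0465)^t    t·PV
  1       187.50       179.1687       179.1687
  2       187.50       171.2075       342.4150
  3       187.50       163.6001       490.8003
  4       187.50       156.3307       625.3229
  5       187.50       149.3844       746.9218
  6       187.50       142.7466       856.4798
  7       187.50       136.4039       954.8270
  8    10,187.50     7,081.9647    56,655.7179
  Σ                  8,180.8066    60,851.6534
Price P = Σ PV = 8,180.8066.
Macaulay duration = Σ(t·PV) / P = 60,851.6534 / 8,180.8066 = 7.43834 half-year periods.
In years: 7.43834 / 2 = 3.71917 years.

3.7192 years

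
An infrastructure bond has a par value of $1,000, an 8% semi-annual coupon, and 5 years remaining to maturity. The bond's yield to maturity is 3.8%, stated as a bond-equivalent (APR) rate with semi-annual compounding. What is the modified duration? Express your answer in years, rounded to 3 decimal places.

Periodic yield y = 0.019. First find Macaulay duration:
  t   CF        PV=CF/(1+0.019)^t    t·PV
  1        40.00        39.2542        39.2542
  2        40.00        38.5222        77.0445
  3        40.00        37.8040       113.4119
  4        40.00        37.0991       148.3964
  5        40.00        36.4074       182.0368
  6        40.00        35.7285       214.3711
  7        40.00        35.0623       245.4363
  8        40.00        34.4086       275.2685
  9        40.00        33.7670       303.9029
  10    1,040.00       861.5718     8,615.7185
  Σ                  1,189.6251    10,214.8409
P = 1,189.6251; Macaulay duration = 10,214.8409 / 1,189.6251 = 8.58661 half-year periods = 4.29330 years.
Modified duration = D_Mac / (1 + y) = 4.29330 / 1.019 = 4.21325 years.

4.213 years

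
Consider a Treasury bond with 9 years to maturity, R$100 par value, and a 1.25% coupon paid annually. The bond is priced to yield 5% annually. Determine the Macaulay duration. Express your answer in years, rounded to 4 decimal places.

Periodic yield y = 0.05. Discount each cash flow and weight by its year:
  t   CF        PV=CF/(1+0.05)^t    t·PV
  1         1.25         1.1905         1.1905
  2         1.25         1.1338         2.2676
  3         1.25         1.0798         3.2394
  4         1.25         1.0284         4.1135
  5         1.25         0.9794         4.8970
  6         1.25         0.9328         5.5966
  7         1.25         0.8884         6.2185
  8         1.25         0.8460         6.7684
  9       101.25        65.2667       587.3999
  Σ                     73.3457       621.6913
Price P = Σ PV = 73.3457.
Macaulay duration = Σ(t·PV) / P = 621.6913 / 73.3457 = 8.47618 years.

8.4762 years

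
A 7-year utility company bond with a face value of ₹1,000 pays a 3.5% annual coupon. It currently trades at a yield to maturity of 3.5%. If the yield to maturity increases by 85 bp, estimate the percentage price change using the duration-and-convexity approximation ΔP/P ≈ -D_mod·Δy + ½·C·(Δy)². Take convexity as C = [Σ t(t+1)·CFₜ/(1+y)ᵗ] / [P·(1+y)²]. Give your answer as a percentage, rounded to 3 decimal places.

With y = 0.035:
  t   CF        PV=CF/(1+0.035)^t    t·PV        t(t+1)·PV
  1        35.00        33.8164        33.8164          67.6329
  2        35.00        32.6729        65.3457         196.0372
  3        35.00        31.5680        94.7040         378.8159
  4        35.00        30.5005       122.0019         610.0096
  5        35.00        29.4691       147.3453         884.0718
  6        35.00        28.4725       170.8351       1,195.8459
  7     1,035.00       813.5006     5,694.5045      45,556.0361
  Σ                  1,000.0000     6,328.5530      48,888.4494
P = 1,000.0000; D_Mac = 6.32855 yrs; D_mod = 6.11454 yrs; C = 45.63789.
Duration effect: -6.11454 × (+0.0085) = -0.051974
Convexity effect: 0.5 × 45.63789 × (0.0085)² = +0.0016487
ΔP/P ≈ -0.051974 + 0.0016487 = -0.050325 = -5.0325%.

-5.032%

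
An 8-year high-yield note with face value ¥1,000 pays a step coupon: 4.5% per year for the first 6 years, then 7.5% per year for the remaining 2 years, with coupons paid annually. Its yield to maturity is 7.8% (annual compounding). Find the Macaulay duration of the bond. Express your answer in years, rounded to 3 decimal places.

6.776 years

Periodic yield y = 0.078. Discount each cash flow and weight by its year:
  t   CF        PV=CF/(1+0.078)^t    t·PV
  1        45.00        41.7440        41.7440
  2        45.00        38.7235        77.4471
  3        45.00        35.9216       107.7649
  4        45.00        33.3225       133.2900
  5        45.00        30.9114       154.5570
  6        45.00        28.6748       172.0486
  7        75.00        44.3333       310.3330
  8     1,075.00       589.4655     4,715.7238
  Σ                    843.0966     5,712.9084
Price P = Σ PV = 843.0966.
Macaulay duration = Σ(t·PV) / P = 5,712.9084 / 843.0966 = 6.77610 years.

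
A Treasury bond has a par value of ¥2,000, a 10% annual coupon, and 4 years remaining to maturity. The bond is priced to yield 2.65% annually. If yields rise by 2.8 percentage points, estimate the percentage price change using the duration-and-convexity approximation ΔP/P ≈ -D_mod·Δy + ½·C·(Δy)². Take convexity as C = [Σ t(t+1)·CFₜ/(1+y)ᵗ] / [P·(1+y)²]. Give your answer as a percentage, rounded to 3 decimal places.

With y = 0.0265:
  t   CF        PV=CF/(1+0.0265)^t    t·PV        t(t+1)·PV
  1       200.00       194.8368       194.8368         389.6736
  2       200.00       189.8069       379.6139       1,138.8416
  3       200.00       184.9069       554.7207       2,218.8829
  4     2,200.00     1,981.4671     7,925.8684      39,629.3420
  Σ                  2,551.0178     9,055.0398      43,376.7402
P = 2,551.0178; D_Mac = 3.54958 yrs; D_mod = 3.45794 yrs; C = 16.13710.
Duration effect: -3.45794 × (+0.028) = -0.096822
Convexity effect: 0.5 × 16.13710 × (0.028)² = +0.0063257
ΔP/P ≈ -0.096822 + 0.0063257 = -0.090497 = -9.0497%.

-9.050%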